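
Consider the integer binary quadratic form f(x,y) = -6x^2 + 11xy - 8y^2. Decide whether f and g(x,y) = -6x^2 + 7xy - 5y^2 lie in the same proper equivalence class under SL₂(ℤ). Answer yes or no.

D₁ = -71, D₂ = -71
f is negative-definite; reduce −f:
−f: translate: b→1 (≡-11 mod 12), so (6,-11,8)→(6,1,3)
−f: flip: (6,1,3)→(3,-1,6)
−f: reduced (well bottom): (3,-1,6) with a≤c, −a<b≤a
flip sign back: reduced form of f is (-3,1,-6)
g is negative-definite; reduce −g:
−g: translate: b→5 (≡-7 mod 12), so (6,-7,5)→(6,5,4)
−g: flip: (6,5,4)→(4,-5,6)
−g: translate: b→3 (≡-5 mod 8), so (4,-5,6)→(4,3,5)
−g: reduced (well bottom): (4,3,5) with a≤c, −a<b≤a
flip sign back: reduced form of g is (-4,-3,-5)
reduced forms (-3, 1, -6) vs (-4, -3, -5) ⇒ inequivalent

no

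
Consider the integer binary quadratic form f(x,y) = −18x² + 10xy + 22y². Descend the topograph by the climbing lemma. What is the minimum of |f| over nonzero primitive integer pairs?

river: ρ → (22,34,-6)
river: ρ → (-6,38,10)
river: ρ → (10,22,-30)
river: ρ → (-30,38,2)
river: ρ → (2,38,-30)
river: ρ → (-30,22,10)
river: ρ → (10,38,-6)
river: ρ → (-6,34,22)
river: ρ → (22,10,-18)
river: ρ → (-18,26,14)
river: ρ → (14,30,-14)
river: ρ → (-14,26,18)
river: ρ → (18,10,-22)
river: ρ → (-22,34,6)
river: ρ → (6,38,-10)
river: ρ → (-10,22,30)
river: ρ → (30,38,-2)
river: ρ → (-2,38,30)
river: ρ → (30,22,-10)
river: ρ → (-10,38,6)
river: ρ → (6,34,-22)
river: ρ → (-22,10,18)
river: ρ → (18,26,-14)
river: ρ → (-14,30,14)
river: ρ → (14,26,-18)
river: ρ → (-18,10,22)
closes: descent 0, river 26
min |a| on river = 2

2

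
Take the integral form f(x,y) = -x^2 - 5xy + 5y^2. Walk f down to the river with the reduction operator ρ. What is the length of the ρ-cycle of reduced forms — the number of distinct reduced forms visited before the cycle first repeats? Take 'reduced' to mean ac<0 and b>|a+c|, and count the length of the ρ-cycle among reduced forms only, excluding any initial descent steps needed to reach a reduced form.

D = 45, ⌊√D⌋ = 6
descent: ρ → (5,5,-1)  [lands on river]
river: ρ → (-1,5,5)
ρ-cycle length = 2 (tail of 1 descent step not counted)

2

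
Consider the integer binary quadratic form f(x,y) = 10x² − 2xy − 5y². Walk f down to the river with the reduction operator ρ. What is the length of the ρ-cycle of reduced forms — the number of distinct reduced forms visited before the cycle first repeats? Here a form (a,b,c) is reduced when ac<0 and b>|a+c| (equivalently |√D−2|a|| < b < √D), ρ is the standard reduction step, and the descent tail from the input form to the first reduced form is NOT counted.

D = 204, ⌊√D⌋ = 14
descent: ρ → (-5,12,3)  [lands on river]
river: ρ → (3,12,-5)
river: ρ → (-5,8,7)
river: ρ → (7,6,-6)
river: ρ → (-6,6,7)
river: ρ → (7,8,-5)
ρ-cycle length = 6 (tail of 1 descent step not counted)

6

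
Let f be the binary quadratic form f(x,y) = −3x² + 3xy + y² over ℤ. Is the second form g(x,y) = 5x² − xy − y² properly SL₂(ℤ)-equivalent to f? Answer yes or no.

D₁ = 21, D₂ = 21
river cycle of f (length 2): (1, 3, -3), (-3, 3, 1)
river cycle of g (length 2): (-1, 3, 3), (3, 3, -1)
cycles differ ⇒ inequivalent

no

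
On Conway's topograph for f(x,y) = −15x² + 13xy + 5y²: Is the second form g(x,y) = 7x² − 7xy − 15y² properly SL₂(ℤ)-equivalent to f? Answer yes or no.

D₁ = 469, D₂ = 469
river cycle of f (length 4): (5, 17, -9), (-9, 19, 3), (3, 17, -15), (-15, 13, 5)
river cycle of g (length 2): (7, 21, -1), (-1, 21, 7)
cycles differ ⇒ inequivalent

no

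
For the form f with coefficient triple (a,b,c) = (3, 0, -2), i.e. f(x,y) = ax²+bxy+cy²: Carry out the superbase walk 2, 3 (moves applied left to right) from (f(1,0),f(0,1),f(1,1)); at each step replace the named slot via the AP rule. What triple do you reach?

start (3,-2,1) = (f(1,0),f(0,1),f(1,1))
replace slot 2: 2·(3+1) − (-2) = 10 → (3,10,1)
replace slot 3: 2·(3+10) − 1 = 25 → (3,10,25)

3,10,25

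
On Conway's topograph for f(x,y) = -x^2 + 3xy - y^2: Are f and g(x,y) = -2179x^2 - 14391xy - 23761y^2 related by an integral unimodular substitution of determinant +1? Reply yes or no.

D₁ = 5, D₂ = 5
river cycle of f (length 2): (-1, 1, 1), (1, 1, -1)
river cycle of g (length 2): (-1, 1, 1), (1, 1, -1)
cycles coincide ⇒ equivalent

yes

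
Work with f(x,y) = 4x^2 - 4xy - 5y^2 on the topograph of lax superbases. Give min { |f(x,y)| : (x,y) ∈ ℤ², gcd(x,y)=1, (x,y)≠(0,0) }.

descent: ρ → (-5,4,4)  [lands on river]
river: ρ → (4,4,-5)
river: ρ → (-5,6,3)
river: ρ → (3,6,-5)
closes: descent 1, river 4
min |a| on river = 3

3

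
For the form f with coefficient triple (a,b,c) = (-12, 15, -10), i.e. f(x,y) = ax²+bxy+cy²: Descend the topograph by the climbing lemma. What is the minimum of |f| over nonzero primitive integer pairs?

translate: b→9 (≡-15 mod 24), so (12,-15,10)→(12,9,7)
flip: (12,9,7)→(7,-9,12)
translate: b→5 (≡-9 mod 14), so (7,-9,12)→(7,5,10)
reduced (well bottom): (7,5,10) with a≤c, −a<b≤a
well minimum |f| = |-7| = 7 (negative-definite)

7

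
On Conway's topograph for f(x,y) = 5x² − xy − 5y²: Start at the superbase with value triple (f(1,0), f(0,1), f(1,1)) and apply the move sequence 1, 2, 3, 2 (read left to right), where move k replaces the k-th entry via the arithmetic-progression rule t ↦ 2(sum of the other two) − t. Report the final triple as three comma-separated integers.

start (5,-5,-1) = (f(1,0),f(0,1),f(1,1))
replace slot 1: 2·((-5)+(-1)) − 5 = -17 → (-17,-5,-1)
replace slot 2: 2·((-17)+(-1)) − (-5) = -31 → (-17,-31,-1)
replace slot 3: 2·((-17)+(-31)) − (-1) = -95 → (-17,-31,-95)
replace slot 2: 2·((-17)+(-95)) − (-31) = -193 → (-17,-193,-95)

-17,-193,-95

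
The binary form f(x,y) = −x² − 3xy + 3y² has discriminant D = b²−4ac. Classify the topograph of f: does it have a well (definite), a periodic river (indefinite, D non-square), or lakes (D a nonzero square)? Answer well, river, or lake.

D = b²−4ac = (-3)² − 4·(-1)·3 = 21
D > 0 non-square ⇒ indefinite ⇒ periodic river

river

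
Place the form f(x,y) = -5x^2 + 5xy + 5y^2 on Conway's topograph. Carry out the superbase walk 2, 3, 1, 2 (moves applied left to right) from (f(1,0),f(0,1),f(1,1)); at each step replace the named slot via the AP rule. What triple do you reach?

start (-5,5,5) = (f(1,0),f(0,1),f(1,1))
replace slot 2: 2·((-5)+5) − 5 = -5 → (-5,-5,5)
replace slot 3: 2·((-5)+(-5)) − 5 = -25 → (-5,-5,-25)
replace slot 1: 2·((-5)+(-25)) − (-5) = -55 → (-55,-5,-25)
replace slot 2: 2·((-55)+(-25)) − (-5) = -155 → (-55,-155,-25)

-55,-155,-25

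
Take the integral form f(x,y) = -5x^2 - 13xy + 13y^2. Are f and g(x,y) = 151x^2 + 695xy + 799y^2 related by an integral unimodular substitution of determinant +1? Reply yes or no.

D₁ = 429, D₂ = 429
river cycle of f (length 6): (13, 13, -5), (-5, 17, 7), (7, 11, -11), (-11, 11, 7), (7, 17, -5), (-5, 13, 13)
river cycle of g (length 6): (13, 13, -5), (-5, 17, 7), (7, 11, -11), (-11, 11, 7), (7, 17, -5), (-5, 13, 13)
cycles coincide ⇒ equivalent

yes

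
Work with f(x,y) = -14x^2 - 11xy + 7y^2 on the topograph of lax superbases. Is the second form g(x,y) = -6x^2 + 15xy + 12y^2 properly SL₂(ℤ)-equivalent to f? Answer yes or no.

D₁ = 513, D₂ = 513
river cycle of f (length 16): (7, 11, -14), (-14, 17, 4), (4, 15, -18), (-18, 21, 1), (1, 21, -18), (-18, 15, 4), (4, 17, -14), (-14, 11, 7), (7, 17, -8), (-8, 15, 9), … (6 more)
river cycle of g (length 6): (12, 9, -9), (-9, 9, 12), (12, 15, -6), (-6, 21, 3), (3, 21, -6), (-6, 15, 12)
cycles differ ⇒ inequivalent

no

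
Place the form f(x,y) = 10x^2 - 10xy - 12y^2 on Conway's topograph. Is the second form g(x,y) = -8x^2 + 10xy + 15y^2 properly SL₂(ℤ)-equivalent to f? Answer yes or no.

D₁ = 580, D₂ = 580
river cycle of f (length 10): (-12, 10, 10), (10, 10, -12), (-12, 14, 8), (8, 18, -8), (-8, 14, 12), (12, 10, -10), (-10, 10, 12), (12, 14, -8), (-8, 18, 8), (8, 14, -12)
river cycle of g (length 6): (15, 20, -3), (-3, 22, 8), (8, 10, -15), (-15, 20, 3), (3, 22, -8), (-8, 10, 15)
cycles differ ⇒ inequivalent

no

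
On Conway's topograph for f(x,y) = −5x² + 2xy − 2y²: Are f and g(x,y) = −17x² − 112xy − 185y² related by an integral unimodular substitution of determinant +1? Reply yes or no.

D₁ = -36, D₂ = -36
f is negative-definite; reduce −f:
−f: flip: (5,-2,2)→(2,2,5)
−f: reduced (well bottom): (2,2,5) with a≤c, −a<b≤a
flip sign back: reduced form of f is (-2,-2,-5)
g is negative-definite; reduce −g:
−g: translate: b→10 (≡112 mod 34), so (17,112,185)→(17,10,2)
−g: flip: (17,10,2)→(2,-10,17)
−g: translate: b→2 (≡-10 mod 4), so (2,-10,17)→(2,2,5)
−g: reduced (well bottom): (2,2,5) with a≤c, −a<b≤a
flip sign back: reduced form of g is (-2,-2,-5)
reduced forms (-2, -2, -5) vs (-2, -2, -5) ⇒ equivalent

yes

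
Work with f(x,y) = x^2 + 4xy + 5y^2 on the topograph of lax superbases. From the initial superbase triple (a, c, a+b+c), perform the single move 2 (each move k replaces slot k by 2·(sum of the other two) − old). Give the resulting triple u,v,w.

start (1,5,10) = (f(1,0),f(0,1),f(1,1))
replace slot 2: 2·(1+10) − 5 = 17 → (1,17,10)

1,17,10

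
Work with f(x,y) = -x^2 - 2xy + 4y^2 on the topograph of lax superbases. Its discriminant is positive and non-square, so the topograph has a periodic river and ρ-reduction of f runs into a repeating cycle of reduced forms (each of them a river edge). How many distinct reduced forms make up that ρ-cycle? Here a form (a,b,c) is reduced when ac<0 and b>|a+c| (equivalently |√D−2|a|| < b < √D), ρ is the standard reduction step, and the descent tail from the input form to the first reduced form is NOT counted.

D = 20, ⌊√D⌋ = 4
descent: ρ → (4,2,-1)
descent: ρ → (-1,4,1)  [lands on river]
river: ρ → (1,4,-1)
ρ-cycle length = 2 (tail of 2 descent steps not counted)

2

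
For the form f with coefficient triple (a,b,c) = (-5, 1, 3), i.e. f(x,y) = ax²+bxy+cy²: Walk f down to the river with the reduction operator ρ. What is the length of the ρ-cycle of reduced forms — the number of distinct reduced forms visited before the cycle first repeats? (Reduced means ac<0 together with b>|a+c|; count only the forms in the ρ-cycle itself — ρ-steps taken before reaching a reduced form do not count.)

D = 61, ⌊√D⌋ = 7
descent: ρ → (3,5,-3)  [lands on river]
river: ρ → (-3,7,1)
river: ρ → (1,7,-3)
river: ρ → (-3,5,3)
river: ρ → (3,7,-1)
river: ρ → (-1,7,3)
ρ-cycle length = 6 (tail of 1 descent step not counted)

6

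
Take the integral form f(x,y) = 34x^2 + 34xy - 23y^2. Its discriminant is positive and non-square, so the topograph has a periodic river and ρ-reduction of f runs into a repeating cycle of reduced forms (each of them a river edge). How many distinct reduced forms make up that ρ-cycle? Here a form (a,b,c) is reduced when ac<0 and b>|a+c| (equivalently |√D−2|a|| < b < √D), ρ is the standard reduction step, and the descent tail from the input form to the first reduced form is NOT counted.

D = 4284, ⌊√D⌋ = 65
river: ρ → (-23,58,10)
river: ρ → (10,62,-11)
river: ρ → (-11,48,45)
river: ρ → (45,42,-14)
river: ρ → (-14,42,45)
river: ρ → (45,48,-11)
river: ρ → (-11,62,10)
river: ρ → (10,58,-23)
river: ρ → (-23,34,34)
river: ρ → (34,34,-23)
ρ-cycle length = 10 (tail of 0 descent steps not counted)

10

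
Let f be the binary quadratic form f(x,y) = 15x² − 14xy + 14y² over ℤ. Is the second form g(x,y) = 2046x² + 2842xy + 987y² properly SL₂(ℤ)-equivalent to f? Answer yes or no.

D₁ = -644, D₂ = -644
f: flip: (15,-14,14)→(14,14,15)
f: reduced (well bottom): (14,14,15) with a≤c, −a<b≤a
g: translate: b→-1250 (≡2842 mod 4092), so (2046,2842,987)→(2046,-1250,191)
g: flip: (2046,-1250,191)→(191,1250,2046)
g: translate: b→104 (≡1250 mod 382), so (191,1250,2046)→(191,104,15)
g: flip: (191,104,15)→(15,-104,191)
g: translate: b→-14 (≡-104 mod 30), so (15,-104,191)→(15,-14,14)
g: flip: (15,-14,14)→(14,14,15)
g: reduced (well bottom): (14,14,15) with a≤c, −a<b≤a
reduced forms (14, 14, 15) vs (14, 14, 15) ⇒ equivalent

yes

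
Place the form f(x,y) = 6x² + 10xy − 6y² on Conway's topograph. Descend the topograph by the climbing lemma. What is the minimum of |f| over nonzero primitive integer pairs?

river: ρ → (-6,14,2)
river: ρ → (2,14,-6)
river: ρ → (-6,10,6)
river: ρ → (6,14,-2)
river: ρ → (-2,14,6)
river: ρ → (6,10,-6)
closes: descent 0, river 6
min |a| on river = 2

2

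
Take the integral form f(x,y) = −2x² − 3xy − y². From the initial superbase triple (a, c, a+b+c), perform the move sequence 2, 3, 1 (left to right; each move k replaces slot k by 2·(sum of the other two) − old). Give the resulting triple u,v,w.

start (-2,-1,-6) = (f(1,0),f(0,1),f(1,1))
replace slot 2: 2·((-2)+(-6)) − (-1) = -15 → (-2,-15,-6)
replace slot 3: 2·((-2)+(-15)) − (-6) = -28 → (-2,-15,-28)
replace slot 1: 2·((-15)+(-28)) − (-2) = -84 → (-84,-15,-28)

-84,-15,-28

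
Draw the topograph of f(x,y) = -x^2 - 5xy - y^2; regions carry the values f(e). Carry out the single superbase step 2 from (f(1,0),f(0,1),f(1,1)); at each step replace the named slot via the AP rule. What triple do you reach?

start (-1,-1,-7) = (f(1,0),f(0,1),f(1,1))
replace slot 2: 2·((-1)+(-7)) − (-1) = -15 → (-1,-15,-7)

-1,-15,-7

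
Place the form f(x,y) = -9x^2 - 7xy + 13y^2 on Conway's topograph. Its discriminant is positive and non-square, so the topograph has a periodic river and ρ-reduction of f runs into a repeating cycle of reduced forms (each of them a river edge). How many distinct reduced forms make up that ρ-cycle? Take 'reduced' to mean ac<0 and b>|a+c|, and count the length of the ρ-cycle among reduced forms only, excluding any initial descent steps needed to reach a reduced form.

D = 517, ⌊√D⌋ = 22
descent: ρ → (13,7,-9)  [lands on river]
river: ρ → (-9,11,11)
river: ρ → (11,11,-9)
river: ρ → (-9,7,13)
river: ρ → (13,19,-3)
river: ρ → (-3,17,19)
river: ρ → (19,21,-1)
river: ρ → (-1,21,19)
river: ρ → (19,17,-3)
river: ρ → (-3,19,13)
ρ-cycle length = 10 (tail of 1 descent step not counted)

10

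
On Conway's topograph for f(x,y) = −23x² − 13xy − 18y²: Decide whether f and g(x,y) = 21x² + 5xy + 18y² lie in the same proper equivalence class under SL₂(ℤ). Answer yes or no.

D₁ = -1487, D₂ = -1487
f is negative-definite; reduce −f:
−f: flip: (23,13,18)→(18,-13,23)
−f: reduced (well bottom): (18,-13,23) with a≤c, −a<b≤a
flip sign back: reduced form of f is (-18,13,-23)
g: flip: (21,5,18)→(18,-5,21)
g: reduced (well bottom): (18,-5,21) with a≤c, −a<b≤a
reduced forms (-18, 13, -23) vs (18, -5, 21) ⇒ inequivalent

no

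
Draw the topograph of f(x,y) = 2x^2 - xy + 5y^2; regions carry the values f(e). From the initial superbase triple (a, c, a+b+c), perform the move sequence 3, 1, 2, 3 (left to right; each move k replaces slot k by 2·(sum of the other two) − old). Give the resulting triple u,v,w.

start (2,5,6) = (f(1,0),f(0,1),f(1,1))
replace slot 3: 2·(2+5) − 6 = 8 → (2,5,8)
replace slot 1: 2·(5+8) − 2 = 24 → (24,5,8)
replace slot 2: 2·(24+8) − 5 = 59 → (24,59,8)
replace slot 3: 2·(24+59) − 8 = 158 → (24,59,158)

24,59,158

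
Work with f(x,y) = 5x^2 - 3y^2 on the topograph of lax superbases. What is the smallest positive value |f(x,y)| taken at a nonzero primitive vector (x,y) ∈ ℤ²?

descent: ρ → (-3,6,2)  [lands on river]
river: ρ → (2,6,-3)
closes: descent 1, river 2
min |a| on river = 2

2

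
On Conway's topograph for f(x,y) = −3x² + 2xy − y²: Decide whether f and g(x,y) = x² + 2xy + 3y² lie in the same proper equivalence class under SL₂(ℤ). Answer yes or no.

D₁ = -8, D₂ = -8
f is negative-definite; reduce −f:
−f: flip: (3,-2,1)→(1,2,3)
−f: translate: b→0 (≡2 mod 2), so (1,2,3)→(1,0,2)
−f: reduced (well bottom): (1,0,2) with a≤c, −a<b≤a
flip sign back: reduced form of f is (-1,0,-2)
g: translate: b→0 (≡2 mod 2), so (1,2,3)→(1,0,2)
g: reduced (well bottom): (1,0,2) with a≤c, −a<b≤a
reduced forms (-1, 0, -2) vs (1, 0, 2) ⇒ inequivalent

no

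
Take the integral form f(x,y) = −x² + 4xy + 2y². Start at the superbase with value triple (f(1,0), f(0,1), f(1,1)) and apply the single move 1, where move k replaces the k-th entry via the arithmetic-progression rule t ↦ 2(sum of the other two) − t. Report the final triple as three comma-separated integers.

start (-1,2,5) = (f(1,0),f(0,1),f(1,1))
replace slot 1: 2·(2+5) − (-1) = 15 → (15,2,5)

15,2,5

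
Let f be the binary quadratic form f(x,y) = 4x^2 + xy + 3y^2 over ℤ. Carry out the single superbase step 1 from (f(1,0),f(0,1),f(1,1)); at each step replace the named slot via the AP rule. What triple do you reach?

start (4,3,8) = (f(1,0),f(0,1),f(1,1))
replace slot 1: 2·(3+8) − 4 = 18 → (18,3,8)

18,3,8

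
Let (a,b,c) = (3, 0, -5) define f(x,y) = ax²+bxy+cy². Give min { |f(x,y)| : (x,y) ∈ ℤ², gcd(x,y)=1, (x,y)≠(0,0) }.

descent: ρ → (-5,0,3)
descent: ρ → (3,6,-2)  [lands on river]
river: ρ → (-2,6,3)
closes: descent 2, river 2
min |a| on river = 2

2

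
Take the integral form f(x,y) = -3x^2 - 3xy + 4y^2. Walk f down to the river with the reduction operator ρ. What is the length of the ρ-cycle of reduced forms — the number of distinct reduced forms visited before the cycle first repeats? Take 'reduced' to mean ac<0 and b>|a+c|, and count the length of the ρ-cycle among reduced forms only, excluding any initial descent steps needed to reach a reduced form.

D = 57, ⌊√D⌋ = 7
descent: ρ → (4,3,-3)  [lands on river]
river: ρ → (-3,3,4)
river: ρ → (4,5,-2)
river: ρ → (-2,7,1)
river: ρ → (1,7,-2)
river: ρ → (-2,5,4)
ρ-cycle length = 6 (tail of 1 descent step not counted)

6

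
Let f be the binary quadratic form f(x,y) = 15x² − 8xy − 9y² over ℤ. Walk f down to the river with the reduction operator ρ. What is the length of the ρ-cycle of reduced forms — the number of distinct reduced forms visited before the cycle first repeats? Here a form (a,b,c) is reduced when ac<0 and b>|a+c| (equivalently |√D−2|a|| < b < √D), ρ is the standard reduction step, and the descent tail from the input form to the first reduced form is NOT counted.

D = 604, ⌊√D⌋ = 24
descent: ρ → (-9,8,15)  [lands on river]
river: ρ → (15,22,-2)
river: ρ → (-2,22,15)
river: ρ → (15,8,-9)
river: ρ → (-9,10,14)
river: ρ → (14,18,-5)
river: ρ → (-5,22,6)
river: ρ → (6,14,-17)
river: ρ → (-17,20,3)
river: ρ → (3,22,-10)
river: ρ → (-10,18,7)
river: ρ → (7,24,-1)
river: ρ → (-1,24,7)
river: ρ → (7,18,-10)
river: ρ → (-10,22,3)
river: ρ → (3,20,-17)
river: ρ → (-17,14,6)
river: ρ → (6,22,-5)
river: ρ → (-5,18,14)
river: ρ → (14,10,-9)
ρ-cycle length = 20 (tail of 1 descent step not counted)

20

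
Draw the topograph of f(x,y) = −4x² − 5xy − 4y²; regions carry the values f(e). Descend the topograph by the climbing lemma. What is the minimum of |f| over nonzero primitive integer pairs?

translate: b→-3 (≡5 mod 8), so (4,5,4)→(4,-3,3)
flip: (4,-3,3)→(3,3,4)
reduced (well bottom): (3,3,4) with a≤c, −a<b≤a
well minimum |f| = |-3| = 3 (negative-definite)

3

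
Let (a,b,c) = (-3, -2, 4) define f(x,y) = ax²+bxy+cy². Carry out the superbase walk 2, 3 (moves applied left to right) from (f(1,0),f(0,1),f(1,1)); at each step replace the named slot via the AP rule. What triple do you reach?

start (-3,4,-1) = (f(1,0),f(0,1),f(1,1))
replace slot 2: 2·((-3)+(-1)) − 4 = -12 → (-3,-12,-1)
replace slot 3: 2·((-3)+(-12)) − (-1) = -29 → (-3,-12,-29)

-3,-12,-29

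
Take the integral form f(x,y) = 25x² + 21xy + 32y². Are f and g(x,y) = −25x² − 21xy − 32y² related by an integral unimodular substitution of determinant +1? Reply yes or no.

D₁ = -2759, D₂ = -2759
f: reduced (well bottom): (25,21,32) with a≤c, −a<b≤a
g is negative-definite; reduce −g:
−g: reduced (well bottom): (25,21,32) with a≤c, −a<b≤a
flip sign back: reduced form of g is (-25,-21,-32)
reduced forms (25, 21, 32) vs (-25, -21, -32) ⇒ inequivalent

no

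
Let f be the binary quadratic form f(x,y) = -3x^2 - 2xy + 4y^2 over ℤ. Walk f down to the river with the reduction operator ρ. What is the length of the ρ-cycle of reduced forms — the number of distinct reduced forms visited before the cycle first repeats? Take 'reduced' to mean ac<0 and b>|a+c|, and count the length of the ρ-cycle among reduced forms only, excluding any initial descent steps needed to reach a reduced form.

D = 52, ⌊√D⌋ = 7
descent: ρ → (4,2,-3)  [lands on river]
river: ρ → (-3,4,3)
river: ρ → (3,2,-4)
river: ρ → (-4,6,1)
river: ρ → (1,6,-4)
river: ρ → (-4,2,3)
river: ρ → (3,4,-3)
river: ρ → (-3,2,4)
river: ρ → (4,6,-1)
river: ρ → (-1,6,4)
ρ-cycle length = 10 (tail of 1 descent step not counted)

10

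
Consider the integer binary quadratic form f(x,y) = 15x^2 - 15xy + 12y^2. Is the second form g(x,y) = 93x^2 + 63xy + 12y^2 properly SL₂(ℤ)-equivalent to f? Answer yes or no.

D₁ = -495, D₂ = -495
f: translate: b→15 (≡-15 mod 30), so (15,-15,12)→(15,15,12)
f: flip: (15,15,12)→(12,-15,15)
f: translate: b→9 (≡-15 mod 24), so (12,-15,15)→(12,9,12)
f: reduced (well bottom): (12,9,12) with a≤c, −a<b≤a
g: flip: (93,63,12)→(12,-63,93)
g: translate: b→9 (≡-63 mod 24), so (12,-63,93)→(12,9,12)
g: reduced (well bottom): (12,9,12) with a≤c, −a<b≤a
reduced forms (12, 9, 12) vs (12, 9, 12) ⇒ equivalent

yes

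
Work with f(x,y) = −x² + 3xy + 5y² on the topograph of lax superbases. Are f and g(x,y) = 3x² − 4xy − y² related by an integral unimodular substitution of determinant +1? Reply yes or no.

D₁ = 29, D₂ = 28
discriminants differ ⇒ not SL₂(ℤ)-equivalent

no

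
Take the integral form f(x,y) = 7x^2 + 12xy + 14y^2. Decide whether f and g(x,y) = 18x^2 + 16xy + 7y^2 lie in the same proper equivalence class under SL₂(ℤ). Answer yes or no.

D₁ = -248, D₂ = -248
f: translate: b→-2 (≡12 mod 14), so (7,12,14)→(7,-2,9)
f: reduced (well bottom): (7,-2,9) with a≤c, −a<b≤a
g: flip: (18,16,7)→(7,-16,18)
g: translate: b→-2 (≡-16 mod 14), so (7,-16,18)→(7,-2,9)
g: reduced (well bottom): (7,-2,9) with a≤c, −a<b≤a
reduced forms (7, -2, 9) vs (7, -2, 9) ⇒ equivalent

yes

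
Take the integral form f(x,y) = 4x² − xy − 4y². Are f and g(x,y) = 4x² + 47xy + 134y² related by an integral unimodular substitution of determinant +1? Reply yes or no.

D₁ = 65, D₂ = 65
river cycle of f (length 6): (-4, 1, 4), (4, 7, -1), (-1, 7, 4), (4, 1, -4), (-4, 7, 1), (1, 7, -4)
river cycle of g (length 6): (4, 7, -1), (-1, 7, 4), (4, 1, -4), (-4, 7, 1), (1, 7, -4), (-4, 1, 4)
cycles coincide ⇒ equivalent

yes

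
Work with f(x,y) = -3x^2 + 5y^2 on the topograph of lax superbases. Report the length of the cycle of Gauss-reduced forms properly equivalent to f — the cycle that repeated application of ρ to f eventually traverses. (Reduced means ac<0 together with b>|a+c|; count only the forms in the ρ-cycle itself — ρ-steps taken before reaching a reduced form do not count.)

D = 60, ⌊√D⌋ = 7
descent: ρ → (5,0,-3)
descent: ρ → (-3,6,2)  [lands on river]
river: ρ → (2,6,-3)
ρ-cycle length = 2 (tail of 2 descent steps not counted)

2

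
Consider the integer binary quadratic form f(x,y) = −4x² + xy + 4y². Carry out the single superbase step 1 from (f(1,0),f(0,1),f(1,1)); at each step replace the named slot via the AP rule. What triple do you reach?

start (-4,4,1) = (f(1,0),f(0,1),f(1,1))
replace slot 1: 2·(4+1) − (-4) = 14 → (14,4,1)

14,4,1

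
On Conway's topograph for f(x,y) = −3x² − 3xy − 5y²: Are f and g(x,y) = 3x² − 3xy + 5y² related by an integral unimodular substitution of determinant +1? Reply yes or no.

D₁ = -51, D₂ = -51
f is negative-definite; reduce −f:
−f: reduced (well bottom): (3,3,5) with a≤c, −a<b≤a
flip sign back: reduced form of f is (-3,-3,-5)
g: translate: b→3 (≡-3 mod 6), so (3,-3,5)→(3,3,5)
g: reduced (well bottom): (3,3,5) with a≤c, −a<b≤a
reduced forms (-3, -3, -5) vs (3, 3, 5) ⇒ inequivalent

no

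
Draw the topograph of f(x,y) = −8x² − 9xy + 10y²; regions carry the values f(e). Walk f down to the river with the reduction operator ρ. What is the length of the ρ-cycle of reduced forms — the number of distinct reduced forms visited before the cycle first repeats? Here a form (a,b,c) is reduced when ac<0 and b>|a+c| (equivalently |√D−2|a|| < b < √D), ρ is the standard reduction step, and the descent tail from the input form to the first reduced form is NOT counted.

D = 401, ⌊√D⌋ = 20
descent: ρ → (10,9,-8)  [lands on river]
river: ρ → (-8,7,11)
river: ρ → (11,15,-4)
river: ρ → (-4,17,7)
river: ρ → (7,11,-10)
river: ρ → (-10,9,8)
river: ρ → (8,7,-11)
river: ρ → (-11,15,4)
river: ρ → (4,17,-7)
river: ρ → (-7,11,10)
ρ-cycle length = 10 (tail of 1 descent step not counted)

10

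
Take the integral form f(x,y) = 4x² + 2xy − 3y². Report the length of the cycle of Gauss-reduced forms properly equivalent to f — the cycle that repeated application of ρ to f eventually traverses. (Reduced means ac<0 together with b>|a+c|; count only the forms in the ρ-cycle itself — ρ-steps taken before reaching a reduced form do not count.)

D = 52, ⌊√D⌋ = 7
river: ρ → (-3,4,3)
river: ρ → (3,2,-4)
river: ρ → (-4,6,1)
river: ρ → (1,6,-4)
river: ρ → (-4,2,3)
river: ρ → (3,4,-3)
river: ρ → (-3,2,4)
river: ρ → (4,6,-1)
river: ρ → (-1,6,4)
river: ρ → (4,2,-3)
ρ-cycle length = 10 (tail of 0 descent steps not counted)

10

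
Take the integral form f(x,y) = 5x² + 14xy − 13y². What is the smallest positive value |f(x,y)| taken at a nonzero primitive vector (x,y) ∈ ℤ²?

river: ρ → (-13,12,6)
river: ρ → (6,12,-13)
river: ρ → (-13,14,5)
river: ρ → (5,16,-10)
river: ρ → (-10,4,11)
river: ρ → (11,18,-3)
river: ρ → (-3,18,11)
river: ρ → (11,4,-10)
river: ρ → (-10,16,5)
river: ρ → (5,14,-13)
closes: descent 0, river 10
min |a| on river = 3

3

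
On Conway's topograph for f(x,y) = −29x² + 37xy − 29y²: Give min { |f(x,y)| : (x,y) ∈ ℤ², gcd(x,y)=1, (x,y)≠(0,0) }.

translate: b→21 (≡-37 mod 58), so (29,-37,29)→(29,21,21)
flip: (29,21,21)→(21,-21,29)
translate: b→21 (≡-21 mod 42), so (21,-21,29)→(21,21,29)
reduced (well bottom): (21,21,29) with a≤c, −a<b≤a
well minimum |f| = |-21| = 21 (negative-definite)

21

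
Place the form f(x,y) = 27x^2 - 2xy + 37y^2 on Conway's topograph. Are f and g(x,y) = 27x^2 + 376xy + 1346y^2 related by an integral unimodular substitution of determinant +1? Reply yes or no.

D₁ = -3992, D₂ = -3992
f: reduced (well bottom): (27,-2,37) with a≤c, −a<b≤a
g: translate: b→-2 (≡376 mod 54), so (27,376,1346)→(27,-2,37)
g: reduced (well bottom): (27,-2,37) with a≤c, −a<b≤a
reduced forms (27, -2, 37) vs (27, -2, 37) ⇒ equivalent

yes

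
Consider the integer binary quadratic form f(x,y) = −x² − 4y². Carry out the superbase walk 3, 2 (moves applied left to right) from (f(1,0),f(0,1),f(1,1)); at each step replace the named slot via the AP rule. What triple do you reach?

start (-1,-4,-5) = (f(1,0),f(0,1),f(1,1))
replace slot 3: 2·((-1)+(-4)) − (-5) = -5 → (-1,-4,-5)
replace slot 2: 2·((-1)+(-5)) − (-4) = -8 → (-1,-8,-5)

-1,-8,-5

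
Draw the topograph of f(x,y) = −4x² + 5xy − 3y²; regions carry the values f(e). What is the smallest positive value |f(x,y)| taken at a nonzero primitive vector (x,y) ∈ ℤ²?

translate: b→3 (≡-5 mod 8), so (4,-5,3)→(4,3,2)
flip: (4,3,2)→(2,-3,4)
translate: b→1 (≡-3 mod 4), so (2,-3,4)→(2,1,3)
reduced (well bottom): (2,1,3) with a≤c, −a<b≤a
well minimum |f| = |-2| = 2 (negative-definite)

2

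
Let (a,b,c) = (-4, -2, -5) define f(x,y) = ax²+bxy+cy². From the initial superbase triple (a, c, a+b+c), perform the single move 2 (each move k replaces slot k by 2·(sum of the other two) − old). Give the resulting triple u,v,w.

start (-4,-5,-11) = (f(1,0),f(0,1),f(1,1))
replace slot 2: 2·((-4)+(-11)) − (-5) = -25 → (-4,-25,-11)

-4,-25,-11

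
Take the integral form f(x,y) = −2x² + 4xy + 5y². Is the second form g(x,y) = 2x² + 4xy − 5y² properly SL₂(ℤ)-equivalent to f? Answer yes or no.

D₁ = 56, D₂ = 56
river cycle of f (length 4): (5, 6, -1), (-1, 6, 5), (5, 4, -2), (-2, 4, 5)
river cycle of g (length 4): (-5, 6, 1), (1, 6, -5), (-5, 4, 2), (2, 4, -5)
cycles differ ⇒ inequivalent

no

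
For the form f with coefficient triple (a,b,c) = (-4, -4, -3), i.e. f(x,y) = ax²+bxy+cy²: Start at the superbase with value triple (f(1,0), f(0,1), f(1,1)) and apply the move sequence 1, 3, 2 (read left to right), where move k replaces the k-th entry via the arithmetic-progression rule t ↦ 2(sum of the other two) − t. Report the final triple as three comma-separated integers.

start (-4,-3,-11) = (f(1,0),f(0,1),f(1,1))
replace slot 1: 2·((-3)+(-11)) − (-4) = -24 → (-24,-3,-11)
replace slot 3: 2·((-24)+(-3)) − (-11) = -43 → (-24,-3,-43)
replace slot 2: 2·((-24)+(-43)) − (-3) = -131 → (-24,-131,-43)

-24,-131,-43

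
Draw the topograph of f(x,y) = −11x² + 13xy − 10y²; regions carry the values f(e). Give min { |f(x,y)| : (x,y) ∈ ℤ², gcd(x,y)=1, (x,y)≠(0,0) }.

translate: b→9 (≡-13 mod 22), so (11,-13,10)→(11,9,8)
flip: (11,9,8)→(8,-9,11)
translate: b→7 (≡-9 mod 16), so (8,-9,11)→(8,7,10)
reduced (well bottom): (8,7,10) with a≤c, −a<b≤a
well minimum |f| = |-8| = 8 (negative-definite)

8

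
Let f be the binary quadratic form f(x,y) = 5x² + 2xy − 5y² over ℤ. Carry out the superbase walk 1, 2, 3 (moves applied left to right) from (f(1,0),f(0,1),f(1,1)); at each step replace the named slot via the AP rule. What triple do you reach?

start (5,-5,2) = (f(1,0),f(0,1),f(1,1))
replace slot 1: 2·((-5)+2) − 5 = -11 → (-11,-5,2)
replace slot 2: 2·((-11)+2) − (-5) = -13 → (-11,-13,2)
replace slot 3: 2·((-11)+(-13)) − 2 = -50 → (-11,-13,-50)

-11,-13,-50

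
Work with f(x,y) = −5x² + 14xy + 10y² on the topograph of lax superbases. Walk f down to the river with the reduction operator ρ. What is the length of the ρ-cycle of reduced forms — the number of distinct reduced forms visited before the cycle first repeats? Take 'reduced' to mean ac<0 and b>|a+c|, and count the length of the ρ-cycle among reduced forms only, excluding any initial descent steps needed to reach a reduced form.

D = 396, ⌊√D⌋ = 19
river: ρ → (10,6,-9)
river: ρ → (-9,12,7)
river: ρ → (7,16,-5)
river: ρ → (-5,14,10)
ρ-cycle length = 4 (tail of 0 descent steps not counted)

4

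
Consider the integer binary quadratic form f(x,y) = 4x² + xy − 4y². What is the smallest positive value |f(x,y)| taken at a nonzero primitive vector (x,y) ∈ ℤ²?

river: ρ → (-4,7,1)
river: ρ → (1,7,-4)
river: ρ → (-4,1,4)
river: ρ → (4,7,-1)
river: ρ → (-1,7,4)
river: ρ → (4,1,-4)
closes: descent 0, river 6
min |a| on river = 1

1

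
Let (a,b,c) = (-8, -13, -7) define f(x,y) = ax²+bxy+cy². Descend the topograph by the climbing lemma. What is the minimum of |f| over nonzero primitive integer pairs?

translate: b→-3 (≡13 mod 16), so (8,13,7)→(8,-3,2)
flip: (8,-3,2)→(2,3,8)
translate: b→-1 (≡3 mod 4), so (2,3,8)→(2,-1,7)
reduced (well bottom): (2,-1,7) with a≤c, −a<b≤a
well minimum |f| = |-2| = 2 (negative-definite)

2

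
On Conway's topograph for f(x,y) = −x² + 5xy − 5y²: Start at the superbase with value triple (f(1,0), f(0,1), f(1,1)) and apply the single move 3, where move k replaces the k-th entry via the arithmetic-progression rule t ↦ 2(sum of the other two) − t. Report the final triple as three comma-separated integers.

start (-1,-5,-1) = (f(1,0),f(0,1),f(1,1))
replace slot 3: 2·((-1)+(-5)) − (-1) = -11 → (-1,-5,-11)

-1,-5,-11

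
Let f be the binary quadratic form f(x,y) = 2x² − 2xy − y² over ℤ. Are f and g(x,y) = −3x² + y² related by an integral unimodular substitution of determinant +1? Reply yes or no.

D₁ = 12, D₂ = 12
river cycle of f (length 2): (-1, 2, 2), (2, 2, -1)
river cycle of g (length 2): (1, 2, -2), (-2, 2, 1)
cycles differ ⇒ inequivalent

no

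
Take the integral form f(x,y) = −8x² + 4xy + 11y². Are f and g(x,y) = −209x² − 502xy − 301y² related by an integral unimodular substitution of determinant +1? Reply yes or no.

D₁ = 368, D₂ = 368
river cycle of f (length 8): (11, 18, -1), (-1, 18, 11), (11, 4, -8), (-8, 12, 7), (7, 16, -4), (-4, 16, 7), (7, 12, -8), (-8, 4, 11)
river cycle of g (length 8): (-8, 4, 11), (11, 18, -1), (-1, 18, 11), (11, 4, -8), (-8, 12, 7), (7, 16, -4), (-4, 16, 7), (7, 12, -8)
cycles coincide ⇒ equivalent

yes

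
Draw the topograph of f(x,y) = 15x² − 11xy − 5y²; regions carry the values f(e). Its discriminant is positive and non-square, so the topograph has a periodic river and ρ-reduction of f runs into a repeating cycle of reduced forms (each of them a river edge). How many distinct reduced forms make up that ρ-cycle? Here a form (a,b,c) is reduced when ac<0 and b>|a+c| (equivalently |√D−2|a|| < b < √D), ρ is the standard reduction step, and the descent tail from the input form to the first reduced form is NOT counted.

D = 421, ⌊√D⌋ = 20
descent: ρ → (-5,11,15)  [lands on river]
river: ρ → (15,19,-1)
river: ρ → (-1,19,15)
river: ρ → (15,11,-5)
river: ρ → (-5,19,3)
river: ρ → (3,17,-11)
river: ρ → (-11,5,9)
river: ρ → (9,13,-7)
river: ρ → (-7,15,7)
river: ρ → (7,13,-9)
river: ρ → (-9,5,11)
river: ρ → (11,17,-3)
river: ρ → (-3,19,5)
river: ρ → (5,11,-15)
river: ρ → (-15,19,1)
river: ρ → (1,19,-15)
river: ρ → (-15,11,5)
river: ρ → (5,19,-3)
river: ρ → (-3,17,11)
river: ρ → (11,5,-9)
river: ρ → (-9,13,7)
river: ρ → (7,15,-7)
river: ρ → (-7,13,9)
river: ρ → (9,5,-11)
river: ρ → (-11,17,3)
river: ρ → (3,19,-5)
ρ-cycle length = 26 (tail of 1 descent step not counted)

26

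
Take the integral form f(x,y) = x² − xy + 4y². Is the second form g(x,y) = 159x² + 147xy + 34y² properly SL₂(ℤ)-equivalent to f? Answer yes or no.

D₁ = -15, D₂ = -15
f: translate: b→1 (≡-1 mod 2), so (1,-1,4)→(1,1,4)
f: reduced (well bottom): (1,1,4) with a≤c, −a<b≤a
g: flip: (159,147,34)→(34,-147,159)
g: translate: b→-11 (≡-147 mod 68), so (34,-147,159)→(34,-11,1)
g: flip: (34,-11,1)→(1,11,34)
g: translate: b→1 (≡11 mod 2), so (1,11,34)→(1,1,4)
g: reduced (well bottom): (1,1,4) with a≤c, −a<b≤a
reduced forms (1, 1, 4) vs (1, 1, 4) ⇒ equivalent

yes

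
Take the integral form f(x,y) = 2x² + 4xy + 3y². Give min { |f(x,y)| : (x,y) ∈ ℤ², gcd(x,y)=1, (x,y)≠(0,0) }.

translate: b→0 (≡4 mod 4), so (2,4,3)→(2,0,1)
flip: (2,0,1)→(1,0,2)
reduced (well bottom): (1,0,2) with a≤c, −a<b≤a
well minimum = a = 1

1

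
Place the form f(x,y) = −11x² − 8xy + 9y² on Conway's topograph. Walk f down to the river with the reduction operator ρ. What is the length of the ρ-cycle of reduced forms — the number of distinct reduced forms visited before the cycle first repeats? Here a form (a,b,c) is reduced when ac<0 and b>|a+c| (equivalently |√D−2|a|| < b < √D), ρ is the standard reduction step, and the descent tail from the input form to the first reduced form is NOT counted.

D = 460, ⌊√D⌋ = 21
descent: ρ → (9,8,-11)  [lands on river]
river: ρ → (-11,14,6)
river: ρ → (6,10,-15)
river: ρ → (-15,20,1)
river: ρ → (1,20,-15)
river: ρ → (-15,10,6)
river: ρ → (6,14,-11)
river: ρ → (-11,8,9)
river: ρ → (9,10,-10)
river: ρ → (-10,10,9)
ρ-cycle length = 10 (tail of 1 descent step not counted)

10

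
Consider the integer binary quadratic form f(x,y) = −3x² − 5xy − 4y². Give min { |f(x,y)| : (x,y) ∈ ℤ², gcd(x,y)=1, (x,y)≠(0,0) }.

translate: b→-1 (≡5 mod 6), so (3,5,4)→(3,-1,2)
flip: (3,-1,2)→(2,1,3)
reduced (well bottom): (2,1,3) with a≤c, −a<b≤a
well minimum |f| = |-2| = 2 (negative-definite)

2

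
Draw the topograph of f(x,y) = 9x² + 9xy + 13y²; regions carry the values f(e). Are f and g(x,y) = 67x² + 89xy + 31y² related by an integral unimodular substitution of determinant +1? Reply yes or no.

D₁ = -387, D₂ = -387
f: reduced (well bottom): (9,9,13) with a≤c, −a<b≤a
g: translate: b→-45 (≡89 mod 134), so (67,89,31)→(67,-45,9)
g: flip: (67,-45,9)→(9,45,67)
g: translate: b→9 (≡45 mod 18), so (9,45,67)→(9,9,13)
g: reduced (well bottom): (9,9,13) with a≤c, −a<b≤a
reduced forms (9, 9, 13) vs (9, 9, 13) ⇒ equivalent

yes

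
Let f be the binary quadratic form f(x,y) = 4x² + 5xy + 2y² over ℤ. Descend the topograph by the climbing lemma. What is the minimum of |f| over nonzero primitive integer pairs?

translate: b→-3 (≡5 mod 8), so (4,5,2)→(4,-3,1)
flip: (4,-3,1)→(1,3,4)
translate: b→1 (≡3 mod 2), so (1,3,4)→(1,1,2)
reduced (well bottom): (1,1,2) with a≤c, −a<b≤a
well minimum = a = 1

1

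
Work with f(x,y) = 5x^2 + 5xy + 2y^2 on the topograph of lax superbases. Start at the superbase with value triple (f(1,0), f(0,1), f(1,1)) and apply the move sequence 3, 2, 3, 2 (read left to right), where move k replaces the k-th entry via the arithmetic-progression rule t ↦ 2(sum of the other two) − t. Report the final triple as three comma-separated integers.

start (5,2,12) = (f(1,0),f(0,1),f(1,1))
replace slot 3: 2·(5+2) − 12 = 2 → (5,2,2)
replace slot 2: 2·(5+2) − 2 = 12 → (5,12,2)
replace slot 3: 2·(5+12) − 2 = 32 → (5,12,32)
replace slot 2: 2·(5+32) − 12 = 62 → (5,62,32)

5,62,32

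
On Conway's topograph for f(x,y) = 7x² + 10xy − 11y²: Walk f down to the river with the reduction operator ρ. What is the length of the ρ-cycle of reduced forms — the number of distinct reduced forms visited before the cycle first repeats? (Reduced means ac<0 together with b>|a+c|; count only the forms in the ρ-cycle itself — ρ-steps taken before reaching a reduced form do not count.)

D = 408, ⌊√D⌋ = 20
river: ρ → (-11,12,6)
river: ρ → (6,12,-11)
river: ρ → (-11,10,7)
river: ρ → (7,18,-3)
river: ρ → (-3,18,7)
river: ρ → (7,10,-11)
ρ-cycle length = 6 (tail of 0 descent steps not counted)

6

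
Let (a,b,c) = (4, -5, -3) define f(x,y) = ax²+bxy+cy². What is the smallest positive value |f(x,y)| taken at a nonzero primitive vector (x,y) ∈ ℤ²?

descent: ρ → (-3,5,4)  [lands on river]
river: ρ → (4,3,-4)
river: ρ → (-4,5,3)
river: ρ → (3,7,-2)
river: ρ → (-2,5,6)
river: ρ → (6,7,-1)
river: ρ → (-1,7,6)
river: ρ → (6,5,-2)
river: ρ → (-2,7,3)
river: ρ → (3,5,-4)
river: ρ → (-4,3,4)
river: ρ → (4,5,-3)
river: ρ → (-3,7,2)
river: ρ → (2,5,-6)
river: ρ → (-6,7,1)
river: ρ → (1,7,-6)
river: ρ → (-6,5,2)
river: ρ → (2,7,-3)
closes: descent 1, river 18
min |a| on river = 1

1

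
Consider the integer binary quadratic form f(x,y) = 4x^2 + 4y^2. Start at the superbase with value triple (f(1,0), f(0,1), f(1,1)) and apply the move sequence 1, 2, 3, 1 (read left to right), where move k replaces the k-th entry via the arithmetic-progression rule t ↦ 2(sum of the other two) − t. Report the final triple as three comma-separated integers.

start (4,4,8) = (f(1,0),f(0,1),f(1,1))
replace slot 1: 2·(4+8) − 4 = 20 → (20,4,8)
replace slot 2: 2·(20+8) − 4 = 52 → (20,52,8)
replace slot 3: 2·(20+52) − 8 = 136 → (20,52,136)
replace slot 1: 2·(52+136) − 20 = 356 → (356,52,136)

356,52,136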